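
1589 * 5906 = 9384634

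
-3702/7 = -528 - 6/7 ≈ -528.86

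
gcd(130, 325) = 65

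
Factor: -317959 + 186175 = -1 * 2^3 * 3^1 * 17^2 * 19^1 = -131784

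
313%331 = 313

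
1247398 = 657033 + 590365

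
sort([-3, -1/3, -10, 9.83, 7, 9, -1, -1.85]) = [-10, -3, -1.85, -1, -1/3, 7, 9, 9.83]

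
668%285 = 98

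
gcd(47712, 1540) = 28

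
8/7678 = 4/3839 ≈ 0.00104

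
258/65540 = 129/32770 ≈ 0.00394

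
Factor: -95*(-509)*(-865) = -1*5^2*19^1*173^1*509^1 = -41827075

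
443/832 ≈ 0.532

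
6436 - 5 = 6431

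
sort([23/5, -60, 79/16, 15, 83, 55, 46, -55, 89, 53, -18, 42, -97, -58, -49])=[-97, -60, -58, -55, -49, -18, 23/5, 79/16, 15, 42, 46, 53, 55, 83, 89]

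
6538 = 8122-1584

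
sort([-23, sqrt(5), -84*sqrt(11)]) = [-84*sqrt(11), -23, sqrt(5)]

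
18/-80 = -9/40 = -0.225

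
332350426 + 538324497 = 870674923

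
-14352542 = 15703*(-914)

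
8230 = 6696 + 1534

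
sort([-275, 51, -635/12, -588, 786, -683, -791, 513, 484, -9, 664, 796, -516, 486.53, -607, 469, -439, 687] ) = [-791, -683, -607, -588, -516, -439, -275, -635/12, -9, 51, 469, 484, 486.53, 513, 664, 687, 786, 796] 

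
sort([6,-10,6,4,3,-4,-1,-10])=[-10,-10,-4,-1,3,4,6,6]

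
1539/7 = 219 + 6/7 ≈ 219.86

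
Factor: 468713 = 7^1*66959^1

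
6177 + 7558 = 13735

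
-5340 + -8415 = -13755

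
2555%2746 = 2555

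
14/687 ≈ 0.0204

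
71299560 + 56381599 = 127681159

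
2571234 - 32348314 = -29777080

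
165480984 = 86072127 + 79408857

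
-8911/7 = -1273 = -1273.00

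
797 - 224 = 573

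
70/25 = 2 + 4/5 = 2.80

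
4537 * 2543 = 11537591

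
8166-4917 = 3249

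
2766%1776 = 990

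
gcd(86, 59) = 1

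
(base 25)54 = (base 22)5j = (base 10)129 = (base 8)201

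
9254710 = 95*97418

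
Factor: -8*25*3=-1*2^3*3^1*5^2=-600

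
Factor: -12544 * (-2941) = 2^8 * 7^2 * 17^1 * 173^1 = 36891904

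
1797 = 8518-6721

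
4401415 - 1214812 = 3186603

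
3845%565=455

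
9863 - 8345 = 1518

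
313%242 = 71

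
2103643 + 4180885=6284528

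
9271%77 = 31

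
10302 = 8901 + 1401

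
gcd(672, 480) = 96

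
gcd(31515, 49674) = 3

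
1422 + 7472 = 8894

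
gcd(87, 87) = 87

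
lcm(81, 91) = 7371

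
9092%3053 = 2986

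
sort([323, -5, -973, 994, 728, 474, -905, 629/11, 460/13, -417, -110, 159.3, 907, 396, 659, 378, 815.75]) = [-973, -905, -417, -110, -5, 460/13, 629/11, 159.3, 323, 378, 396, 474, 659, 728, 815.75, 907, 994]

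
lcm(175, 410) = 14350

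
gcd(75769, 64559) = 1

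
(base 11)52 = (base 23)2b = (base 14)41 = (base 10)57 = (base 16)39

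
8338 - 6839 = 1499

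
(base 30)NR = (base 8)1315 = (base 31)N4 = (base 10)717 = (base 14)393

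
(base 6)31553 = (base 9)5826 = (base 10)4317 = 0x10dd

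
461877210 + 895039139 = 1356916349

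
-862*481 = -414622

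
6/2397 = 2/799 ≈ 0.00250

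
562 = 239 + 323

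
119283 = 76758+42525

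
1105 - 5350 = -4245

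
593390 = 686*865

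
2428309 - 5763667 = -3335358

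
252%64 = 60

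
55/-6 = -9 - 1/6 ≈ -9.17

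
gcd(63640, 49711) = 1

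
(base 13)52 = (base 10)67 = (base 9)74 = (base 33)21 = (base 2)1000011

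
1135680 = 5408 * 210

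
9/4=2 + 1/4=2.25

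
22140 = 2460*9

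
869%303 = 263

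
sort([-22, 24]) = [-22, 24]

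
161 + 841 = 1002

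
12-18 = -6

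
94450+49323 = 143773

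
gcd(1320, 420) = 60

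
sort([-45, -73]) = [-73, -45]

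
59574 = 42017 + 17557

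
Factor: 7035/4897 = 3^1 * 5^1 * 7^1 * 59^(-1) * 67^1 * 83^(-1)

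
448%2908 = 448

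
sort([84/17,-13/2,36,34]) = [-13/2,84/17,34,36]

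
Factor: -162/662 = -1*3^4*331^(-1) = -81/331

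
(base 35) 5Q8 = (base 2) 1101110000011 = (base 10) 7043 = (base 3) 100122212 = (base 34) 635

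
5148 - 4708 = 440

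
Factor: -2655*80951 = -1*3^2*5^1*13^2*59^1*479^1 = -214924905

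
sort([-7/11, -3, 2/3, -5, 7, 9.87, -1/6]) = [-5, -3, -7/11, -1/6, 2/3, 7, 9.87]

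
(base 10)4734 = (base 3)20111100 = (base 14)1a22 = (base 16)127e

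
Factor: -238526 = -1*2^1*19^1*6277^1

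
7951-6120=1831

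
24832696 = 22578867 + 2253829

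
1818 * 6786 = 12336948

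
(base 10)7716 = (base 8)17044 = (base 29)952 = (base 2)1111000100100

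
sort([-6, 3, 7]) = [-6, 3, 7]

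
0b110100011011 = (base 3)11121021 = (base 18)a67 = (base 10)3355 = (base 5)101410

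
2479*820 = 2032780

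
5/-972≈-0.00514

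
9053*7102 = 64294406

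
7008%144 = 96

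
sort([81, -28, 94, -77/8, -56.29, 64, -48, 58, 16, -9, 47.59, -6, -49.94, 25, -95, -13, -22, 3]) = [-95, -56.29, -49.94, -48, -28, -22, -13, -77/8, -9, -6, 3, 16, 25, 47.59, 58, 64, 81, 94]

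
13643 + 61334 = 74977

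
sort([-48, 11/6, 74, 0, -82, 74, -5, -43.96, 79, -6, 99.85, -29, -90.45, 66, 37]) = [-90.45, -82, -48, -43.96, -29, -6, -5, 0, 11/6, 37, 66, 74, 74, 79, 99.85]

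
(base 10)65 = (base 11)5a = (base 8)101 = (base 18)3b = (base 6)145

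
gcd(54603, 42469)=6067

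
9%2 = 1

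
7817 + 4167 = 11984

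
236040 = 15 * 15736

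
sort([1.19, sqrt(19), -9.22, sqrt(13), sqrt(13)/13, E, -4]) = [-9.22, -4, sqrt(13)/13, 1.19, E, sqrt(13), sqrt(19)]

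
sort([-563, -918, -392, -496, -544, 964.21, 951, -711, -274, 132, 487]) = [-918, -711, -563, -544, -496, -392, -274, 132, 487, 951, 964.21]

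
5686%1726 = 508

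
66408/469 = 141 + 279/469 ≈ 141.59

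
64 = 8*8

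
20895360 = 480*43532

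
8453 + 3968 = 12421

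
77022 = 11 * 7002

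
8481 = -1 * (-8481) 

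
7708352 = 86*89632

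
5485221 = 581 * 9441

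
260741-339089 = -78348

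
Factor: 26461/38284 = 2^(-2) * 17^(-1) * 47^1 = 47/68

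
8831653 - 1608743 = 7222910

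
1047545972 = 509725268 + 537820704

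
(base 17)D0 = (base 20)B1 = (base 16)DD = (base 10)221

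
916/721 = 1+195/721 ≈ 1.27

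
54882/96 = 9147/16 ≈ 571.69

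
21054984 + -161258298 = -140203314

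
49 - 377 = -328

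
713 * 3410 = 2431330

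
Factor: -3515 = -1 * 5^1 * 19^1 * 37^1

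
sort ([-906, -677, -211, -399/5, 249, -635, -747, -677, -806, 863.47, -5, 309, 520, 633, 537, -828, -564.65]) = [-906, -828, -806, -747, -677, -677, -635, -564.65, -211, -399/5, -5, 249, 309, 520, 537, 633, 863.47]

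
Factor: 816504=2^3 * 3^1 * 13^1 * 2617^1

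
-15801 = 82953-98754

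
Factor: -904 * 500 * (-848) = 2^9 * 5^3 * 53^1 * 113^1 = 383296000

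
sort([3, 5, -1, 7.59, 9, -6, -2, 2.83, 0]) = [-6, -2, -1, 0, 2.83, 3, 5, 7.59, 9]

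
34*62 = 2108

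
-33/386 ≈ -0.0855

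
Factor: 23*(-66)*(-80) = 2^5*3^1*5^1*11^1*23^1 = 121440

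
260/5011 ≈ 0.0519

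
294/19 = 15 + 9/19 ≈ 15.47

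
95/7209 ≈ 0.0132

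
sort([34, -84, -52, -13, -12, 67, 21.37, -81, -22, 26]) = [-84, -81, -52, -22, -13, -12, 21.37, 26, 34, 67]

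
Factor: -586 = -1 * 2^1 * 293^1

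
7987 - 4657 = 3330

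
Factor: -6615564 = -1*2^2*3^1*551297^1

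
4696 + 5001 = 9697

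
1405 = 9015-7610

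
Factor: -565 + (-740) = -1*3^2*5^1*29^1 = -1305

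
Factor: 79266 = 2^1*3^1*11^1*1201^1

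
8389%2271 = 1576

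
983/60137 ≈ 0.0163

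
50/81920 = 5/8192 ≈ 0.000610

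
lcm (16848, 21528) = 387504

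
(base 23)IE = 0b110101100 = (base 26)GC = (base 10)428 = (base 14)228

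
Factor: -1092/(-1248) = 2^(-3)*7^1 = 7/8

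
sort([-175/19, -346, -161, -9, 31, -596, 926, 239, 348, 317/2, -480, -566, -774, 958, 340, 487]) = [-774, -596, -566, -480, -346, -161, -175/19, -9, 31, 317/2, 239, 340, 348, 487, 926, 958]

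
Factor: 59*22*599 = 2^1*11^1*59^1*599^1 = 777502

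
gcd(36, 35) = 1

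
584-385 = 199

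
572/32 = 17 + 7/8 ≈ 17.88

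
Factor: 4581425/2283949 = 5^2*59^(-1)*401^1*457^1*38711^(-1)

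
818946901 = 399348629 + 419598272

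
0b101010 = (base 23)1j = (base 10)42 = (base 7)60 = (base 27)1f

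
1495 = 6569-5074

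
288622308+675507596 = 964129904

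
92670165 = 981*94465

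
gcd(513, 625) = 1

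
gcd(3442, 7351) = 1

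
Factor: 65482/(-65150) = -1 * 5^(-2) * 29^1 * 1129^1 * 1303^(-1) = -32741/32575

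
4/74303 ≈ 0.0000538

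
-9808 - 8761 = -18569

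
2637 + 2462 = 5099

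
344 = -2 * (-172)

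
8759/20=437 + 19/20=437.95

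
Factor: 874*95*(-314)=-1*2^2*5^1*19^2*23^1*157^1=-26071420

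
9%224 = 9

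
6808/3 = 2269 + 1/3 ≈ 2269.33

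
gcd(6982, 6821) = 1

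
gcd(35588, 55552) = 868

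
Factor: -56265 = -1*3^1*5^1*11^2*31^1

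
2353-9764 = -7411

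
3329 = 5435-2106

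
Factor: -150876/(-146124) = 3^(-1) * 41^(-1) * 127^1 = 127/123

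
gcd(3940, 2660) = 20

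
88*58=5104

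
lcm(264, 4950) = 19800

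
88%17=3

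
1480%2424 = 1480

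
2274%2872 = 2274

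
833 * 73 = 60809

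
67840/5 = 13568 = 13568.00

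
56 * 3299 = 184744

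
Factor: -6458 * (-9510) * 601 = 2^2 * 3^1 * 5^1 * 317^1 * 601^1 * 3229^1 = 36910763580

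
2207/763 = 2+681/763 ≈ 2.89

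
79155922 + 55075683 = 134231605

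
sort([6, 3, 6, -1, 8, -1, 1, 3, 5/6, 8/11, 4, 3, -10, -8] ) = [-10, -8, -1, -1, 8/11, 5/6, 1, 3, 3, 3, 4, 6, 6, 8] 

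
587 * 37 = 21719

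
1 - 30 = -29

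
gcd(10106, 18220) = 2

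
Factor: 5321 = 17^1*313^1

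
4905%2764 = 2141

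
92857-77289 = 15568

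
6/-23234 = -3/11617 ≈ -0.000258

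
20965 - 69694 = -48729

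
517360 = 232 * 2230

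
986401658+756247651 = 1742649309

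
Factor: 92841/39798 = 2^ (-1) * 3^ (-2) * 7^1 * 11^ (-1) * 67^ (-1) * 4421^1 = 30947/13266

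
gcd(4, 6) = 2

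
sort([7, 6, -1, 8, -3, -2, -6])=[-6, -3, -2, -1, 6, 7, 8]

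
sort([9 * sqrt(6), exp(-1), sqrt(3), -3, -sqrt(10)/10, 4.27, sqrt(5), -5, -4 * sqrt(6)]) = [-4 * sqrt(6), -5, -3, -sqrt(10)/10, exp(-1), sqrt(3), sqrt(5), 4.27, 9 * sqrt(6)]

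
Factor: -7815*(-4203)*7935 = 3^4*5^2*23^2*467^1*521^1 = 260636541075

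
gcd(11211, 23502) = 3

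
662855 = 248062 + 414793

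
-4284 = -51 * 84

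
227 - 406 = -179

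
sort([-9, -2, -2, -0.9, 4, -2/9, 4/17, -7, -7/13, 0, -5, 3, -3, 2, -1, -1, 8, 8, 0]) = [-9, -7, -5, -3, -2, -2, -1, -1, -0.9, -7/13, -2/9, 0, 0, 4/17, 2, 3, 4, 8, 8]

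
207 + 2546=2753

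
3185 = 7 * 455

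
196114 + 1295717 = 1491831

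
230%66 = 32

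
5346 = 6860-1514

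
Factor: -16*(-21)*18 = 2^5*3^3*7^1 = 6048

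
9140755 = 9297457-156702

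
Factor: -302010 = -1*2^1*3^1*5^1*10067^1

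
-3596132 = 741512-4337644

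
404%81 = 80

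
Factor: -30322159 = -1*7^1*151^1*28687^1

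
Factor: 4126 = 2^1 * 2063^1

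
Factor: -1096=-1*2^3*137^1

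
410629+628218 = 1038847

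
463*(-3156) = -1461228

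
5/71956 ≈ 0.0000695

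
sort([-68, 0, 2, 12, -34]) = [-68, -34, 0, 2, 12]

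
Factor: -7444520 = -1 * 2^3 * 5^1 * 186113^1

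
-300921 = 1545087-1846008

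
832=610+222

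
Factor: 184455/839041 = 3^2*5^1*7^(-1)*67^(-1)*1789^(-1)*4099^1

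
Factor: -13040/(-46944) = 2^(-1)*3^(-2)*5^1 = 5/18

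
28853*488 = 14080264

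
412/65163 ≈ 0.00632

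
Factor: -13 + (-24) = -1*37^1 = -37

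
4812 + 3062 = 7874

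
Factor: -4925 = -1*5^2*197^1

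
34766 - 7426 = 27340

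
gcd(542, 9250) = 2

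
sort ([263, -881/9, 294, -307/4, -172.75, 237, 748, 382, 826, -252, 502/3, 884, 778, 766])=[-252, -172.75, -881/9, -307/4, 502/3, 237, 263, 294, 382, 748, 766, 778, 826, 884]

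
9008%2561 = 1325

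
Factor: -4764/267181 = -1 * 2^2 * 3^1 * 673^(-1) = -12/673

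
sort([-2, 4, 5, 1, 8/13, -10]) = [-10, -2, 8/13, 1, 4, 5]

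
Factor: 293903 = 83^1*3541^1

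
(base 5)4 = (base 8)4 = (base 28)4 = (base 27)4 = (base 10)4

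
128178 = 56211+71967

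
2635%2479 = 156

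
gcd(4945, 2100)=5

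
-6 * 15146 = -90876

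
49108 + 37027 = 86135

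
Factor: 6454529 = 6454529^1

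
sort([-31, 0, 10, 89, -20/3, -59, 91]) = [-59, -31, -20/3, 0, 10, 89, 91]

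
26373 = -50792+77165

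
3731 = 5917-2186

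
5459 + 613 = 6072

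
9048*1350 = 12214800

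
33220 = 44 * 755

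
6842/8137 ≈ 0.841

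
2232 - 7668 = -5436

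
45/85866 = 15/28622 ≈ 0.000524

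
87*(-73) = -6351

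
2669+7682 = 10351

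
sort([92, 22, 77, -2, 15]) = [-2, 15, 22, 77, 92]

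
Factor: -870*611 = -1*2^1*3^1*5^1*13^1*29^1*47^1 = -531570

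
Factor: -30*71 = -1*2^1*3^1*5^1*71^1 = -2130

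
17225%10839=6386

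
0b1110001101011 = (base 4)1301223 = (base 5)213100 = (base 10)7275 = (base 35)5wu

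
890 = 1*890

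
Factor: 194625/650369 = 3^2 * 5^3 * 17^(-1) * 67^(-1) * 173^1 * 571^(-1) 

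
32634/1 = 32634 = 32634.00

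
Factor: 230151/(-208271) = -1*3^1*7^(-1)*29753^(-1)*76717^1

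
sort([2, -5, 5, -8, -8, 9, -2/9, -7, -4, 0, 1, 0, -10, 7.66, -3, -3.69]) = [-10, -8, -8, -7, -5, -4, -3.69, -3, -2/9, 0, 0, 1, 2, 5, 7.66, 9]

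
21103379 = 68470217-47366838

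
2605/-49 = -53 - 8/49 ≈ -53.16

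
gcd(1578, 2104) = 526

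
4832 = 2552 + 2280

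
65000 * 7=455000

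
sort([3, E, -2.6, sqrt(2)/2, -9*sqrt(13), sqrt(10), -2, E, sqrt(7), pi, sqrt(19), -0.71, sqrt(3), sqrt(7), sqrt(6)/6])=[-9*sqrt(13), -2.6, -2, -0.71, sqrt(6)/6, sqrt(2)/2, sqrt(3), sqrt(7), sqrt(7), E, E, 3, pi, sqrt(10), sqrt(19)]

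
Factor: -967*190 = -1*2^1*5^1*19^1*967^1 = -183730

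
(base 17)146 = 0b101101011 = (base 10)363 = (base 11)300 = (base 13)21c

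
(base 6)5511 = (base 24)24j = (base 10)1267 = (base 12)897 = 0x4f3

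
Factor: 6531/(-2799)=-1 * 3^(-1) * 7^1=-7/3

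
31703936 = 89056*356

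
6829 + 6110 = 12939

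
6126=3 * 2042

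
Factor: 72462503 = 29^1*2498707^1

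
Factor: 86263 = 86263^1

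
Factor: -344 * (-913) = 2^3 * 11^1 * 43^1 * 83^1 = 314072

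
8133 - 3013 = 5120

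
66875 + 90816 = 157691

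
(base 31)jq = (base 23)13h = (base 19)1d7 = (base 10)615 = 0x267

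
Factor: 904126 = 2^1*257^1*1759^1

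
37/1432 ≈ 0.0258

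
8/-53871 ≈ -0.000149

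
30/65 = 6/13 ≈ 0.462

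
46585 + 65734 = 112319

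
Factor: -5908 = -1 * 2^2 * 7^1 * 211^1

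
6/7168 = 3/3584 ≈ 0.000837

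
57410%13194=4634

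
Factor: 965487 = 3^1 * 321829^1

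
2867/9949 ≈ 0.288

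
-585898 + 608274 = 22376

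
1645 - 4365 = -2720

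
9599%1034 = 293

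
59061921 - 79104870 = -20042949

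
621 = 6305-5684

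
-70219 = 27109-97328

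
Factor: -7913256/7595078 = -1*2^2*3^1*13^2*1951^1*3797539^(-1) = -3956628/3797539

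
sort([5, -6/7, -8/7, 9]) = [-8/7, -6/7, 5, 9]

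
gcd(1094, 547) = 547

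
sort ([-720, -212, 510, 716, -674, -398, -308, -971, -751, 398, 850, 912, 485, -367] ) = [-971, -751, -720, -674, -398, -367, -308, -212, 398, 485, 510, 716, 850, 912] 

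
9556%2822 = 1090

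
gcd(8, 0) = 8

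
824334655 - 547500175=276834480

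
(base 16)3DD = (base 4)33131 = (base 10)989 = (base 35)S9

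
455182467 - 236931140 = 218251327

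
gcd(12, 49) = 1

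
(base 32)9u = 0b100111110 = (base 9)383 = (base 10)318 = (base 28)ba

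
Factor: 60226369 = 7^1*8603767^1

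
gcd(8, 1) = 1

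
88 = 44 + 44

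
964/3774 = 482/1887≈0.255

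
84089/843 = 99 + 632/843 ≈ 99.75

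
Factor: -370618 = -1 * 2^1 * 185309^1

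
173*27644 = 4782412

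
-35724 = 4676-40400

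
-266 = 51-317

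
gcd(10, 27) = 1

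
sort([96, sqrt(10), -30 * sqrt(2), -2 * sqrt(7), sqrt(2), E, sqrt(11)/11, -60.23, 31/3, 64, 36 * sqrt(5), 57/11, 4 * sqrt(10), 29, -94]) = [-94, -60.23, -30 * sqrt(2), -2 * sqrt(7), sqrt(11)/11, sqrt(2), E, sqrt(10), 57/11, 31/3, 4 * sqrt(10), 29, 64, 36 * sqrt(5), 96]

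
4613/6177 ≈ 0.747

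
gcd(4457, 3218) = 1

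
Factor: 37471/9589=7^1*43^ (-1)*53^1*101^1*223^ (-1) 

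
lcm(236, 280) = 16520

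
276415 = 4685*59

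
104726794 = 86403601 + 18323193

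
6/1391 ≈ 0.00431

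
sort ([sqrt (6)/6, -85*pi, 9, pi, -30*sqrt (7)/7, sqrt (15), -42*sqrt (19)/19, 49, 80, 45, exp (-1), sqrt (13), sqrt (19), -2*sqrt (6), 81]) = [-85*pi, -30*sqrt (7)/7, -42*sqrt (19)/19, -2*sqrt (6), exp (-1), sqrt (6)/6, pi, sqrt (13), sqrt (15), sqrt (19), 9, 45, 49, 80, 81]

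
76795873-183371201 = -106575328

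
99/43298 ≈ 0.00229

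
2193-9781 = -7588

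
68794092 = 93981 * 732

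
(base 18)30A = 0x3D6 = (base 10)982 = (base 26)1BK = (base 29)14P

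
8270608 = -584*(-14162)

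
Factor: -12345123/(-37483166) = 2^(-1) * 3^1 * 587863^1 * 2677369^(-1) = 1763589/5354738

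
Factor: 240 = 2^4*3^1*5^1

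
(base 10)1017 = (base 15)47c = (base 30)13r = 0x3f9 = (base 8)1771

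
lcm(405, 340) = 27540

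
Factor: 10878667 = 47^1 * 231461^1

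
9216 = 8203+1013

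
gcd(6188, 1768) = 884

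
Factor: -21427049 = -1*7^1*101^1*30307^1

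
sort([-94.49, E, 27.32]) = [-94.49, E, 27.32]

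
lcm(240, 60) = 240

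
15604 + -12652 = 2952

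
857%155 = 82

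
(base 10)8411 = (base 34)79d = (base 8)20333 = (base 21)j1b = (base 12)4a4b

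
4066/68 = 59 + 27/34 ≈ 59.79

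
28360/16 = 3545/2 = 1772.50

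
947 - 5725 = -4778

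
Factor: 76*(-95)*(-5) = 2^2*5^2*19^2 = 36100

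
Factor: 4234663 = 19^1 * 222877^1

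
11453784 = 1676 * 6834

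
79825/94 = 849 + 19/94≈849.20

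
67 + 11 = 78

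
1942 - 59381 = -57439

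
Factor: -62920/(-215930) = 2^2 * 11^1 * 151^(-1) = 44/151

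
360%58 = 12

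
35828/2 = 17914 = 17914.00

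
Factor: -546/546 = -1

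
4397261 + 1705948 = 6103209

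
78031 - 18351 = 59680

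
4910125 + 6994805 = 11904930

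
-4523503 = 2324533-6848036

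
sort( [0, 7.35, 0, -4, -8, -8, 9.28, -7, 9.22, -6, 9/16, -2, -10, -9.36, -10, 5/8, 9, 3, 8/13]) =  [-10, -10, -9.36, -8, -8, -7, -6, -4, -2, 0, 0, 9/16, 8/13, 5/8, 3, 7.35, 9, 9.22, 9.28]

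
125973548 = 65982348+59991200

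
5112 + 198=5310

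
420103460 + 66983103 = 487086563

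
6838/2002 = 3 + 32/77 ≈ 3.42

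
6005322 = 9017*666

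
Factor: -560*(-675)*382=2^5*3^3*5^3*7^1*191^1=144396000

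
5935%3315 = 2620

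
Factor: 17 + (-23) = -1*2^1*3^1 = -6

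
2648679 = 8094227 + -5445548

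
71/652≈0.109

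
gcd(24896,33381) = 1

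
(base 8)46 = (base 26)1c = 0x26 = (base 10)38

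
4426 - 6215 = -1789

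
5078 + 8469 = 13547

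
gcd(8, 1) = 1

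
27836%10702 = 6432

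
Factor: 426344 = 2^3*137^1*389^1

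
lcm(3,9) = 9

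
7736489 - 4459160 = 3277329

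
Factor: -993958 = -1 * 2^1 * 7^1 * 70997^1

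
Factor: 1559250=2^1 * 3^4 * 5^3 * 7^1 * 11^1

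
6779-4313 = 2466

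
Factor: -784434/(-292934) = 3^1*7^1*19^1*149^(-1) = 399/149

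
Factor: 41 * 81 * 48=2^4 * 3^5 * 41^1=159408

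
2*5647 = 11294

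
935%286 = 77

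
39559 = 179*221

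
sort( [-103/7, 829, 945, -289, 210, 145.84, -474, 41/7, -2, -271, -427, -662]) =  [-662, -474, -427, -289, -271, -103/7, -2, 41/7, 145.84, 210, 829, 945]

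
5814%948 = 126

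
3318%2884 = 434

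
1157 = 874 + 283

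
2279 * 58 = 132182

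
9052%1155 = 967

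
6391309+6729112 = 13120421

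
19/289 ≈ 0.0657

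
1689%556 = 21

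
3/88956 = 1/29652 ≈ 0.0000337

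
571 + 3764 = 4335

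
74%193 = 74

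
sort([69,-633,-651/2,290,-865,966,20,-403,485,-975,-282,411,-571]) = [-975,-865,-633,-571,-403,-651/2,-282,20,69,290,411,485,966]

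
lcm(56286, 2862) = 168858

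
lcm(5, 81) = 405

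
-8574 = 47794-56368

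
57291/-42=-19097/14 ≈ -1364.07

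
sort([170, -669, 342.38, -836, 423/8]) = [-836, -669, 423/8, 170, 342.38]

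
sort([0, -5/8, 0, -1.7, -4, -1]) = [-4, -1.7, -1, -5/8, 0, 0]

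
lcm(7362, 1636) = 14724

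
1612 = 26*62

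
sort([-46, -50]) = [-50, -46]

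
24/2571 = 8/857 ≈ 0.00933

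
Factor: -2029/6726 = -1*2^(-1)*3^(-1)*19^(-1)*59^(-1)*2029^1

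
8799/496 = 17 + 367/496 ≈ 17.74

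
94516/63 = 1500 + 16/63 ≈ 1500.25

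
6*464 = 2784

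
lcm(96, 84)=672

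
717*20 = 14340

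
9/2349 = 1/261 ≈ 0.00383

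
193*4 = 772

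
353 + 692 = 1045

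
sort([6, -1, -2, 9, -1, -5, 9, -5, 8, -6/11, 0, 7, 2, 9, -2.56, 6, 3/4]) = [-5, -5, -2.56, -2, -1, -1, -6/11, 0, 3/4, 2, 6, 6, 7, 8, 9, 9, 9]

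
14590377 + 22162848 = 36753225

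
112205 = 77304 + 34901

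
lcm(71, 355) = 355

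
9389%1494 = 425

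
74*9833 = 727642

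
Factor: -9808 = -1 * 2^4 * 613^1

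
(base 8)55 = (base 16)2d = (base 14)33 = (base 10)45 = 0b101101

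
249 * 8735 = 2175015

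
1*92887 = 92887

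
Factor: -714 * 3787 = -1 * 2^1 * 3^1 * 7^2 * 17^1 * 541^1 = -2703918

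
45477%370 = 337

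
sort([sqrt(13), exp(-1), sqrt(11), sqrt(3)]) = [exp(-1), sqrt(3), sqrt(11), sqrt(13)]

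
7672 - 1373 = 6299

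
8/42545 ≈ 0.000188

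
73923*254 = 18776442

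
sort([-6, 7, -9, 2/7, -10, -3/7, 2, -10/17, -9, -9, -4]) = [-10, -9, -9, -9, -6, -4, -10/17, -3/7, 2/7, 2, 7]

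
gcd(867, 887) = 1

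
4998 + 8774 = 13772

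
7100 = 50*142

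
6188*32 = 198016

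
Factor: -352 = -1*2^5*11^1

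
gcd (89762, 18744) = 2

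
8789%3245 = 2299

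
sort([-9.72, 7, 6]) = [-9.72, 6, 7]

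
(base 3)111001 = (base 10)352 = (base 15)187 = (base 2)101100000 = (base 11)2a0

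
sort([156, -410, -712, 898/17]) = [-712, -410, 898/17, 156]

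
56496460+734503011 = 790999471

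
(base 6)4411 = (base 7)2650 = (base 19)2f8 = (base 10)1015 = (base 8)1767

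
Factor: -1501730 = -1*2^1*5^1*263^1*571^1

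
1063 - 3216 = -2153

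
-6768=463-7231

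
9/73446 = 3/24482 ≈ 0.000123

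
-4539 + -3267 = -7806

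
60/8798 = 30/4399 ≈ 0.00682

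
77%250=77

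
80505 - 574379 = -493874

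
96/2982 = 16/497 ≈ 0.0322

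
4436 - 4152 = 284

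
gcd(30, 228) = 6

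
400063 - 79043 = 321020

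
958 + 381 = 1339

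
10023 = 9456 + 567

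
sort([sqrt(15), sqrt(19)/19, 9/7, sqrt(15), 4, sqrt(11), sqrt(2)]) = [sqrt(19)/19, 9/7, sqrt(2), sqrt(11), sqrt(15), sqrt(15), 4]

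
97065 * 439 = 42611535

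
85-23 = 62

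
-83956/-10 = 41978/5 = 8395.60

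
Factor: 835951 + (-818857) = 2^1*3^1*7^1*11^1*37^1 = 17094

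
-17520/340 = -51 - 9/17 ≈ -51.53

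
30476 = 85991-55515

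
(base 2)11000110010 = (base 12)b02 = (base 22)362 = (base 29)1pk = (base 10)1586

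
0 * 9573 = 0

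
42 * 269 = 11298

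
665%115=90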